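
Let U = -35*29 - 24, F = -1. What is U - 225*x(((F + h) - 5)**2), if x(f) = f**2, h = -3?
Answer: -1477264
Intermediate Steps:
U = -1039 (U = -1015 - 24 = -1039)
U - 225*x(((F + h) - 5)**2) = -1039 - 225*(((-1 - 3) - 5)**2)**2 = -1039 - 225*((-4 - 5)**2)**2 = -1039 - 225*((-9)**2)**2 = -1039 - 225*81**2 = -1039 - 225*6561 = -1039 - 1*1476225 = -1039 - 1476225 = -1477264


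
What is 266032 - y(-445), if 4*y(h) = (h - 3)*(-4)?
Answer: 265584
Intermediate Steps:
y(h) = 3 - h (y(h) = ((h - 3)*(-4))/4 = ((-3 + h)*(-4))/4 = (12 - 4*h)/4 = 3 - h)
266032 - y(-445) = 266032 - (3 - 1*(-445)) = 266032 - (3 + 445) = 266032 - 1*448 = 266032 - 448 = 265584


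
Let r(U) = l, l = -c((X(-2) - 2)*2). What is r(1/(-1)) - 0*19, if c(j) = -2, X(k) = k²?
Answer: 2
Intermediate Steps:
l = 2 (l = -1*(-2) = 2)
r(U) = 2
r(1/(-1)) - 0*19 = 2 - 0*19 = 2 - 1*0 = 2 + 0 = 2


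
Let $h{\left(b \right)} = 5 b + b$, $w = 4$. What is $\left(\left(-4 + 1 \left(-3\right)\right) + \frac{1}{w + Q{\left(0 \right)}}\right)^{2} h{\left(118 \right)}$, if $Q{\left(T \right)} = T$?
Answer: $\frac{129033}{4} \approx 32258.0$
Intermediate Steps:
$h{\left(b \right)} = 6 b$
$\left(\left(-4 + 1 \left(-3\right)\right) + \frac{1}{w + Q{\left(0 \right)}}\right)^{2} h{\left(118 \right)} = \left(\left(-4 + 1 \left(-3\right)\right) + \frac{1}{4 + 0}\right)^{2} \cdot 6 \cdot 118 = \left(\left(-4 - 3\right) + \frac{1}{4}\right)^{2} \cdot 708 = \left(-7 + \frac{1}{4}\right)^{2} \cdot 708 = \left(- \frac{27}{4}\right)^{2} \cdot 708 = \frac{729}{16} \cdot 708 = \frac{129033}{4}$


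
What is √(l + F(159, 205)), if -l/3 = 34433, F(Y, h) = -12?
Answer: 3*I*√11479 ≈ 321.42*I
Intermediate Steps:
l = -103299 (l = -3*34433 = -103299)
√(l + F(159, 205)) = √(-103299 - 12) = √(-103311) = 3*I*√11479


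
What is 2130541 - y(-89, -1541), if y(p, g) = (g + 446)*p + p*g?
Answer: 1895937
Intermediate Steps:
y(p, g) = g*p + p*(446 + g) (y(p, g) = (446 + g)*p + g*p = p*(446 + g) + g*p = g*p + p*(446 + g))
2130541 - y(-89, -1541) = 2130541 - 2*(-89)*(223 - 1541) = 2130541 - 2*(-89)*(-1318) = 2130541 - 1*234604 = 2130541 - 234604 = 1895937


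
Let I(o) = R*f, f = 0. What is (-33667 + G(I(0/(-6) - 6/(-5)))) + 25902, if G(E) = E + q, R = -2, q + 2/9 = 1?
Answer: -69878/9 ≈ -7764.2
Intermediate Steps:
q = 7/9 (q = -2/9 + 1 = 7/9 ≈ 0.77778)
I(o) = 0 (I(o) = -2*0 = 0)
G(E) = 7/9 + E (G(E) = E + 7/9 = 7/9 + E)
(-33667 + G(I(0/(-6) - 6/(-5)))) + 25902 = (-33667 + (7/9 + 0)) + 25902 = (-33667 + 7/9) + 25902 = -302996/9 + 25902 = -69878/9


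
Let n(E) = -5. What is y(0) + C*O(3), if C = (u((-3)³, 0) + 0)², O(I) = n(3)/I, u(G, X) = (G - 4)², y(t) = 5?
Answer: -4617590/3 ≈ -1.5392e+6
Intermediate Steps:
u(G, X) = (-4 + G)²
O(I) = -5/I
C = 923521 (C = ((-4 + (-3)³)² + 0)² = ((-4 - 27)² + 0)² = ((-31)² + 0)² = (961 + 0)² = 961² = 923521)
y(0) + C*O(3) = 5 + 923521*(-5/3) = 5 - 4617605/3 = -4617590/3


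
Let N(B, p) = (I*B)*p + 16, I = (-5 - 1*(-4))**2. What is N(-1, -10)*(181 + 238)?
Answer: 10894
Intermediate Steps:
I = 1 (I = (-5 + 4)**2 = (-1)**2 = 1)
N(B, p) = 16 + B*p (N(B, p) = (1*B)*p + 16 = B*p + 16 = 16 + B*p)
N(-1, -10)*(181 + 238) = (16 - 1*(-10))*(181 + 238) = (16 + 10)*419 = 26*419 = 10894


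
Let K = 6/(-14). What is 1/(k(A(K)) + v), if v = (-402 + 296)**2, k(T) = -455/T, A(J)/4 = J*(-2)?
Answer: 24/266479 ≈ 9.0063e-5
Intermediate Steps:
K = -3/7 (K = 6*(-1/14) = -3/7 ≈ -0.42857)
A(J) = -8*J (A(J) = 4*(J*(-2)) = 4*(-2*J) = -8*J)
v = 11236 (v = (-106)**2 = 11236)
1/(k(A(K)) + v) = 1/(-455/((-8*(-3/7))) + 11236) = 1/(-455/24/7 + 11236) = 1/(-455*7/24 + 11236) = 1/(-3185/24 + 11236) = 1/(266479/24) = 24/266479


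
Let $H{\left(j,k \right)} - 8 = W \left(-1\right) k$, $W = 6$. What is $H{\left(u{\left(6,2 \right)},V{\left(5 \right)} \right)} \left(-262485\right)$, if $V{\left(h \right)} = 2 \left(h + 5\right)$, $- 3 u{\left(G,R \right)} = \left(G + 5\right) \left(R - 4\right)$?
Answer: $29398320$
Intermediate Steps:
$u{\left(G,R \right)} = - \frac{\left(-4 + R\right) \left(5 + G\right)}{3}$ ($u{\left(G,R \right)} = - \frac{\left(G + 5\right) \left(R - 4\right)}{3} = - \frac{\left(5 + G\right) \left(-4 + R\right)}{3} = - \frac{\left(-4 + R\right) \left(5 + G\right)}{3}$)
$V{\left(h \right)} = 10 + 2 h$ ($V{\left(h \right)} = 2 \left(5 + h\right) = 10 + 2 h$)
$H{\left(j,k \right)} = 8 - 6 k$ ($H{\left(j,k \right)} = 8 + 6 \left(-1\right) k = 8 - 6 k$)
$H{\left(u{\left(6,2 \right)},V{\left(5 \right)} \right)} \left(-262485\right) = \left(8 - 6 \left(10 + 2 \cdot 5\right)\right) \left(-262485\right) = \left(8 - 6 \left(10 + 10\right)\right) \left(-262485\right) = \left(8 - 120\right) \left(-262485\right) = \left(-112\right) \left(-262485\right) = 29398320$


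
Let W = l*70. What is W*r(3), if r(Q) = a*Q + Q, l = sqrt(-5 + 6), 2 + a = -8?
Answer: -1890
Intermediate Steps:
a = -10 (a = -2 - 8 = -10)
l = 1 (l = sqrt(1) = 1)
r(Q) = -9*Q (r(Q) = -10*Q + Q = -9*Q)
W = 70 (W = 1*70 = 70)
W*r(3) = 70*(-9*3) = 70*(-27) = -1890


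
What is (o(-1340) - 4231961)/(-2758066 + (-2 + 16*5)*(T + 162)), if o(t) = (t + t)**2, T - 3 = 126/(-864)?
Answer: -23603512/21961659 ≈ -1.0748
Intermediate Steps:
T = 137/48 (T = 3 + 126/(-864) = 3 + 126*(-1/864) = 3 - 7/48 = 137/48 ≈ 2.8542)
o(t) = 4*t**2 (o(t) = (2*t)**2 = 4*t**2)
(o(-1340) - 4231961)/(-2758066 + (-2 + 16*5)*(T + 162)) = (4*(-1340)**2 - 4231961)/(-2758066 + (-2 + 16*5)*(137/48 + 162)) = (4*1795600 - 4231961)/(-2758066 + (-2 + 80)*(7913/48)) = (7182400 - 4231961)/(-2758066 + 78*(7913/48)) = 2950439/(-2758066 + 102869/8) = 2950439/(-21961659/8) = 2950439*(-8/21961659) = -23603512/21961659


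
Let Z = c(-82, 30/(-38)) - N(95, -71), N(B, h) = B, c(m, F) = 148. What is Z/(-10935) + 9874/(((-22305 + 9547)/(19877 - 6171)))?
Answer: -739933756157/69754365 ≈ -10608.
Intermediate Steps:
Z = 53 (Z = 148 - 1*95 = 148 - 95 = 53)
Z/(-10935) + 9874/(((-22305 + 9547)/(19877 - 6171))) = 53/(-10935) + 9874/(((-22305 + 9547)/(19877 - 6171))) = 53*(-1/10935) + 9874/((-12758/13706)) = -53/10935 + 9874/((-12758*1/13706)) = -53/10935 + 9874/(-6379/6853) = -53/10935 + 9874*(-6853/6379) = -53/10935 - 67666522/6379 = -739933756157/69754365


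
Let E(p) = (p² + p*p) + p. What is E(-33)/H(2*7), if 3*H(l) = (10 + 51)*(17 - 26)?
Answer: -715/61 ≈ -11.721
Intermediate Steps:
H(l) = -183 (H(l) = ((10 + 51)*(17 - 26))/3 = (61*(-9))/3 = (⅓)*(-549) = -183)
E(p) = p + 2*p² (E(p) = (p² + p²) + p = 2*p² + p = p + 2*p²)
E(-33)/H(2*7) = -33*(1 + 2*(-33))/(-183) = -33*(1 - 66)*(-1/183) = -33*(-65)*(-1/183) = 2145*(-1/183) = -715/61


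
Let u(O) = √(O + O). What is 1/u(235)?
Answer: √470/470 ≈ 0.046127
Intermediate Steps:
u(O) = √2*√O (u(O) = √(2*O) = √2*√O)
1/u(235) = 1/(√2*√235) = 1/(√470) = √470/470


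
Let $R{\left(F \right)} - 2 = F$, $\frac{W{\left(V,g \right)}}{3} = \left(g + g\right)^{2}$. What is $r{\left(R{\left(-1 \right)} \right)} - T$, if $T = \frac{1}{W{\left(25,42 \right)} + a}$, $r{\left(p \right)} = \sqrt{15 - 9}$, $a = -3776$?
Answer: $- \frac{1}{17392} + \sqrt{6} \approx 2.4494$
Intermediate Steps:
$W{\left(V,g \right)} = 12 g^{2}$ ($W{\left(V,g \right)} = 3 \left(g + g\right)^{2} = 3 \left(2 g\right)^{2} = 3 \cdot 4 g^{2} = 12 g^{2}$)
$R{\left(F \right)} = 2 + F$
$r{\left(p \right)} = \sqrt{6}$
$T = \frac{1}{17392}$ ($T = \frac{1}{12 \cdot 42^{2} - 3776} = \frac{1}{12 \cdot 1764 - 3776} = \frac{1}{21168 - 3776} = \frac{1}{17392} \approx 5.7498 \cdot 10^{-5}$)
$r{\left(R{\left(-1 \right)} \right)} - T = \sqrt{6} - \frac{1}{17392} = - \frac{1}{17392} + \sqrt{6}$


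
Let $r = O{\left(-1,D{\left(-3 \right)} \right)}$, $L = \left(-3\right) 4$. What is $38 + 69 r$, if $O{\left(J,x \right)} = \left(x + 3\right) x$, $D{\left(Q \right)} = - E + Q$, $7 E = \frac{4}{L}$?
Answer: $\frac{4160}{147} \approx 28.299$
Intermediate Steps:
$L = -12$
$E = - \frac{1}{21}$ ($E = \frac{4 \frac{1}{-12}}{7} = \frac{4 \left(- \frac{1}{12}\right)}{7} = \frac{1}{7} \left(- \frac{1}{3}\right) = - \frac{1}{21} \approx -0.047619$)
$D{\left(Q \right)} = \frac{1}{21} + Q$ ($D{\left(Q \right)} = \left(-1\right) \left(- \frac{1}{21}\right) + Q = \frac{1}{21} + Q$)
$O{\left(J,x \right)} = x \left(3 + x\right)$ ($O{\left(J,x \right)} = \left(3 + x\right) x = x \left(3 + x\right)$)
$r = - \frac{62}{441}$ ($r = \left(\frac{1}{21} - 3\right) \left(3 + \left(\frac{1}{21} - 3\right)\right) = - \frac{62 \left(3 - \frac{62}{21}\right)}{21} = \left(- \frac{62}{21}\right) \frac{1}{21} = - \frac{62}{441} \approx -0.14059$)
$38 + 69 r = 38 + 69 \left(- \frac{62}{441}\right) = 38 - \frac{1426}{147} = \frac{4160}{147}$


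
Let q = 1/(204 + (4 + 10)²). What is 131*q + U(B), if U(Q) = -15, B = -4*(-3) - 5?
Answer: -5869/400 ≈ -14.673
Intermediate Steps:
q = 1/400 (q = 1/(204 + 14²) = 1/(204 + 196) = 1/400 ≈ 0.0025000)
B = 7 (B = 12 - 5 = 7)
131*q + U(B) = 131*(1/400) - 15 = 131/400 - 15 = -5869/400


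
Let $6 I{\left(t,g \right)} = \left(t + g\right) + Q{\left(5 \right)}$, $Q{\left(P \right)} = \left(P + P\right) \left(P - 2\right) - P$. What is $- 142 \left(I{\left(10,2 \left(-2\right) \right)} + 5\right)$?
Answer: $- \frac{4331}{3} \approx -1443.7$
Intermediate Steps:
$Q{\left(P \right)} = - P + 2 P \left(-2 + P\right)$ ($Q{\left(P \right)} = 2 P \left(-2 + P\right) - P = - P + 2 P \left(-2 + P\right)$)
$I{\left(t,g \right)} = \frac{25}{6} + \frac{g}{6} + \frac{t}{6}$ ($I{\left(t,g \right)} = \frac{\left(t + g\right) + 5 \left(-5 + 2 \cdot 5\right)}{6} = \frac{\left(g + t\right) + 5 \left(-5 + 10\right)}{6} = \frac{\left(g + t\right) + 5 \cdot 5}{6} = \frac{\left(g + t\right) + 25}{6} = \frac{25 + g + t}{6} = \frac{25}{6} + \frac{g}{6} + \frac{t}{6}$)
$- 142 \left(I{\left(10,2 \left(-2\right) \right)} + 5\right) = - 142 \left(\left(\frac{25}{6} + \frac{2 \left(-2\right)}{6} + \frac{1}{6} \cdot 10\right) + 5\right) = - 142 \left(\left(\frac{25}{6} + \frac{1}{6} \left(-4\right) + \frac{5}{3}\right) + 5\right) = - 142 \left(\left(\frac{25}{6} - \frac{2}{3} + \frac{5}{3}\right) + 5\right) = - 142 \left(\frac{31}{6} + 5\right) = \left(-142\right) \frac{61}{6} = - \frac{4331}{3}$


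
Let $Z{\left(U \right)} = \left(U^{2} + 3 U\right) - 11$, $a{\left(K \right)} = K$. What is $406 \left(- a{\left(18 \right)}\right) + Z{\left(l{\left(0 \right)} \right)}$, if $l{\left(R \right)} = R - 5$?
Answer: $-7309$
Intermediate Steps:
$l{\left(R \right)} = -5 + R$
$Z{\left(U \right)} = -11 + U^{2} + 3 U$
$406 \left(- a{\left(18 \right)}\right) + Z{\left(l{\left(0 \right)} \right)} = 406 \left(\left(-1\right) 18\right) + \left(-11 + \left(-5 + 0\right)^{2} + 3 \left(-5 + 0\right)\right) = 406 \left(-18\right) + \left(-11 + \left(-5\right)^{2} + 3 \left(-5\right)\right) = -7308 - 1 = -7309$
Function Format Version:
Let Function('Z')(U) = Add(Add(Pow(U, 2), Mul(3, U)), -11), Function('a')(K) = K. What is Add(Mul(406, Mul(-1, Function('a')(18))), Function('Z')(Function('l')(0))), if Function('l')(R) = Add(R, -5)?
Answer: -7309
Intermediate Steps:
Function('l')(R) = Add(-5, R)
Function('Z')(U) = Add(-11, Pow(U, 2), Mul(3, U))
Add(Mul(406, Mul(-1, Function('a')(18))), Function('Z')(Function('l')(0))) = Add(Mul(406, Mul(-1, 18)), Add(-11, Pow(Add(-5, 0), 2), Mul(3, Add(-5, 0)))) = Add(Mul(406, -18), Add(-11, Pow(-5, 2), Mul(3, -5))) = Add(-7308, Add(-11, 25, -15)) = Add(-7308, -1) = -7309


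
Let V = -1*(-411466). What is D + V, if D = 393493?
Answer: 804959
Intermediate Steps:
V = 411466
D + V = 393493 + 411466 = 804959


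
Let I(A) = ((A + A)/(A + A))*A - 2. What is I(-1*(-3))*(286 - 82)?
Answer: 204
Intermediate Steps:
I(A) = -2 + A (I(A) = ((2*A)/((2*A)))*A - 2 = ((2*A)*(1/(2*A)))*A - 2 = 1*A - 2 = A - 2 = -2 + A)
I(-1*(-3))*(286 - 82) = (-2 - 1*(-3))*(286 - 82) = (-2 + 3)*204 = 1*204 = 204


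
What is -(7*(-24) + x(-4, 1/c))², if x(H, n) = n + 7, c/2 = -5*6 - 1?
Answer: -99660289/3844 ≈ -25926.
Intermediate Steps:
c = -62 (c = 2*(-5*6 - 1) = 2*(-30 - 1) = 2*(-31) = -62)
x(H, n) = 7 + n
-(7*(-24) + x(-4, 1/c))² = -(7*(-24) + (7 + 1/(-62)))² = -(-168 + (7 - 1/62))² = -(-168 + 433/62)² = -(-9983/62)² = -1*99660289/3844 = -99660289/3844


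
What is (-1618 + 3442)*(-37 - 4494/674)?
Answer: -26841984/337 ≈ -79650.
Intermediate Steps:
(-1618 + 3442)*(-37 - 4494/674) = 1824*(-37 - 4494*1/674) = 1824*(-37 - 2247/337) = 1824*(-14716/337) = -26841984/337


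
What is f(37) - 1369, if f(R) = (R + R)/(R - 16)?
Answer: -28675/21 ≈ -1365.5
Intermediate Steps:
f(R) = 2*R/(-16 + R) (f(R) = (2*R)/(-16 + R) = 2*R/(-16 + R))
f(37) - 1369 = 2*37/(-16 + 37) - 1369 = 2*37/21 - 1369 = 2*37*(1/21) - 1369 = 74/21 - 1369 = -28675/21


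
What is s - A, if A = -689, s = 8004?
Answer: 8693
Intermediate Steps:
s - A = 8004 - 1*(-689) = 8004 + 689 = 8693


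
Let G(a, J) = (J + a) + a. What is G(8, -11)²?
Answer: 25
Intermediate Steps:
G(a, J) = J + 2*a
G(8, -11)² = (-11 + 2*8)² = (-11 + 16)² = 5² = 25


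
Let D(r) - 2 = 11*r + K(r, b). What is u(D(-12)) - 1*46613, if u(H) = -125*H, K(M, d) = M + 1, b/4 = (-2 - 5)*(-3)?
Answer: -28988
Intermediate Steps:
b = 84 (b = 4*((-2 - 5)*(-3)) = 4*(-7*(-3)) = 4*21 = 84)
K(M, d) = 1 + M
D(r) = 3 + 12*r (D(r) = 2 + (11*r + (1 + r)) = 2 + (1 + 12*r) = 3 + 12*r)
u(D(-12)) - 1*46613 = -125*(3 + 12*(-12)) - 1*46613 = -125*(3 - 144) - 46613 = -125*(-141) - 46613 = 17625 - 46613 = -28988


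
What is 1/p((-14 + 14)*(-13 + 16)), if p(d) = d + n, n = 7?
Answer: ⅐ ≈ 0.14286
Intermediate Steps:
p(d) = 7 + d (p(d) = d + 7 = 7 + d)
1/p((-14 + 14)*(-13 + 16)) = 1/(7 + (-14 + 14)*(-13 + 16)) = 1/(7 + 0*3) = 1/(7 + 0) = 1/7 = ⅐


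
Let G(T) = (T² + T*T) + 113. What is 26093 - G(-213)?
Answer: -64758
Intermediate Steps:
G(T) = 113 + 2*T² (G(T) = (T² + T²) + 113 = 2*T² + 113 = 113 + 2*T²)
26093 - G(-213) = 26093 - (113 + 2*(-213)²) = 26093 - (113 + 2*45369) = 26093 - (113 + 90738) = 26093 - 1*90851 = 26093 - 90851 = -64758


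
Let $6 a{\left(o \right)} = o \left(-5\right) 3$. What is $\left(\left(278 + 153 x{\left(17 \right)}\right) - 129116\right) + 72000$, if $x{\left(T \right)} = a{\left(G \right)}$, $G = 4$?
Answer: $-58368$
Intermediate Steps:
$a{\left(o \right)} = - \frac{5 o}{2}$ ($a{\left(o \right)} = \frac{o \left(-5\right) 3}{6} = \frac{- 5 o 3}{6} = \frac{\left(-15\right) o}{6} = - \frac{5 o}{2}$)
$x{\left(T \right)} = -10$ ($x{\left(T \right)} = \left(- \frac{5}{2}\right) 4 = -10$)
$\left(\left(278 + 153 x{\left(17 \right)}\right) - 129116\right) + 72000 = \left(\left(278 + 153 \left(-10\right)\right) - 129116\right) + 72000 = \left(\left(278 - 1530\right) - 129116\right) + 72000 = \left(-1252 - 129116\right) + 72000 = -130368 + 72000 = -58368$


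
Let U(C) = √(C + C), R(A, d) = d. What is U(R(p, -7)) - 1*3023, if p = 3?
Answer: -3023 + I*√14 ≈ -3023.0 + 3.7417*I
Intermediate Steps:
U(C) = √2*√C (U(C) = √(2*C) = √2*√C)
U(R(p, -7)) - 1*3023 = √2*√(-7) - 1*3023 = √2*(I*√7) - 3023 = I*√14 - 3023 = -3023 + I*√14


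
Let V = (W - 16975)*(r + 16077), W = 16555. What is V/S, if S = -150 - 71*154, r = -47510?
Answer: -194145/163 ≈ -1191.1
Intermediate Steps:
S = -11084 (S = -150 - 10934 = -11084)
V = 13201860 (V = (16555 - 16975)*(-47510 + 16077) = -420*(-31433) = 13201860)
V/S = 13201860/(-11084) = 13201860*(-1/11084) = -194145/163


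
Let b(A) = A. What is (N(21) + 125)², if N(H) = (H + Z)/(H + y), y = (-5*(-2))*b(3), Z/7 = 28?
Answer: 43454464/2601 ≈ 16707.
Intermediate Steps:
Z = 196 (Z = 7*28 = 196)
y = 30 (y = -5*(-2)*3 = 10*3 = 30)
N(H) = (196 + H)/(30 + H) (N(H) = (H + 196)/(H + 30) = (196 + H)/(30 + H))
(N(21) + 125)² = ((196 + 21)/(30 + 21) + 125)² = (217/51 + 125)² = (6592/51)² = 43454464/2601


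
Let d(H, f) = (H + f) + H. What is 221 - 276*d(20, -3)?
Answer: -9991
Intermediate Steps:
d(H, f) = f + 2*H
221 - 276*d(20, -3) = 221 - 276*(-3 + 2*20) = 221 - 276*(-3 + 40) = 221 - 276*37 = 221 - 10212 = -9991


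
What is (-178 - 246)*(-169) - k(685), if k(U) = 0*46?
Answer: 71656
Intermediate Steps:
k(U) = 0
(-178 - 246)*(-169) - k(685) = (-178 - 246)*(-169) - 1*0 = -424*(-169) + 0 = 71656 + 0 = 71656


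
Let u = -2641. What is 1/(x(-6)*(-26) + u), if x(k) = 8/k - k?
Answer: -3/8287 ≈ -0.00036201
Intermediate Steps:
x(k) = -k + 8/k
1/(x(-6)*(-26) + u) = 1/((-1*(-6) + 8/(-6))*(-26) - 2641) = 1/((6 + 8*(-⅙))*(-26) - 2641) = 1/((6 - 4/3)*(-26) - 2641) = 1/((14/3)*(-26) - 2641) = 1/(-364/3 - 2641) = 1/(-8287/3) = -3/8287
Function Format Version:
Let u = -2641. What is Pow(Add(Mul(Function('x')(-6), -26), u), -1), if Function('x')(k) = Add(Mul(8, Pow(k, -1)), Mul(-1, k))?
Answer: Rational(-3, 8287) ≈ -0.00036201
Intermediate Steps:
Function('x')(k) = Add(Mul(-1, k), Mul(8, Pow(k, -1)))
Pow(Add(Mul(Function('x')(-6), -26), u), -1) = Pow(Add(Mul(Add(Mul(-1, -6), Mul(8, Pow(-6, -1))), -26), -2641), -1) = Pow(Add(Mul(Add(6, Mul(8, Rational(-1, 6))), -26), -2641), -1) = Pow(Add(Mul(Add(6, Rational(-4, 3)), -26), -2641), -1) = Pow(Add(Mul(Rational(14, 3), -26), -2641), -1) = Pow(Add(Rational(-364, 3), -2641), -1) = Pow(Rational(-8287, 3), -1) = Rational(-3, 8287)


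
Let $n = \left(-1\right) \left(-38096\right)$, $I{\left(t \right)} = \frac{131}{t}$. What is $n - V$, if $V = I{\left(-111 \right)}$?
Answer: $\frac{4228787}{111} \approx 38097.0$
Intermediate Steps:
$V = - \frac{131}{111}$ ($V = \frac{131}{-111} = 131 \left(- \frac{1}{111}\right) = - \frac{131}{111} \approx -1.1802$)
$n = 38096$
$n - V = 38096 - - \frac{131}{111} = 38096 + \frac{131}{111} = \frac{4228787}{111}$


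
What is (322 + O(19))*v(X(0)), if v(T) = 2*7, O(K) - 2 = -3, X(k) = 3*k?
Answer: 4494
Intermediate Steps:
O(K) = -1 (O(K) = 2 - 3 = -1)
v(T) = 14
(322 + O(19))*v(X(0)) = (322 - 1)*14 = 321*14 = 4494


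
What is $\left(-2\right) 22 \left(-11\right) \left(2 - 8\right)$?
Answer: $-2904$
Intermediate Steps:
$\left(-2\right) 22 \left(-11\right) \left(2 - 8\right) = \left(-44\right) \left(-11\right) \left(-6\right) = 484 \left(-6\right) = -2904$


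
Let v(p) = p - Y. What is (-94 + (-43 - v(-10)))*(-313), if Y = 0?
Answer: 39751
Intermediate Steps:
v(p) = p (v(p) = p - 1*0 = p + 0 = p)
(-94 + (-43 - v(-10)))*(-313) = (-94 + (-43 - 1*(-10)))*(-313) = (-94 + (-43 + 10))*(-313) = (-94 - 33)*(-313) = -127*(-313) = 39751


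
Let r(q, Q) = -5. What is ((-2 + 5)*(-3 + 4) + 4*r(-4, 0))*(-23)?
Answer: 391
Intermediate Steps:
((-2 + 5)*(-3 + 4) + 4*r(-4, 0))*(-23) = ((-2 + 5)*(-3 + 4) + 4*(-5))*(-23) = (3*1 - 20)*(-23) = (3 - 20)*(-23) = -17*(-23) = 391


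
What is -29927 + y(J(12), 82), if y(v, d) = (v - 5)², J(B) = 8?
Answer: -29918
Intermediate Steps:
y(v, d) = (-5 + v)²
-29927 + y(J(12), 82) = -29927 + (-5 + 8)² = -29927 + 3² = -29927 + 9 = -29918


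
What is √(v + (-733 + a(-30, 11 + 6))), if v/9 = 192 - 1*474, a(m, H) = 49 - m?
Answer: 2*I*√798 ≈ 56.498*I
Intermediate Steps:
v = -2538 (v = 9*(192 - 1*474) = 9*(192 - 474) = 9*(-282) = -2538)
√(v + (-733 + a(-30, 11 + 6))) = √(-2538 + (-733 + (49 - 1*(-30)))) = √(-2538 + (-733 + (49 + 30))) = √(-2538 + (-733 + 79)) = √(-2538 - 654) = √(-3192) = 2*I*√798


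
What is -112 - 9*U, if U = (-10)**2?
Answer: -1012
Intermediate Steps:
U = 100
-112 - 9*U = -112 - 9*100 = -112 - 900 = -1012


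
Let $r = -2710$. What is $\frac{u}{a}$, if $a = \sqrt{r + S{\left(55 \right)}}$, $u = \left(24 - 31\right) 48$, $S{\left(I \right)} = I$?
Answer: $\frac{112 i \sqrt{295}}{295} \approx 6.5209 i$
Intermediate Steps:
$u = -336$ ($u = \left(-7\right) 48 = -336$)
$a = 3 i \sqrt{295}$ ($a = \sqrt{-2710 + 55} = \sqrt{-2655} = 3 i \sqrt{295} \approx 51.527 i$)
$\frac{u}{a} = - \frac{336}{3 i \sqrt{295}} = - 336 \left(- \frac{i \sqrt{295}}{885}\right) = \frac{112 i \sqrt{295}}{295}$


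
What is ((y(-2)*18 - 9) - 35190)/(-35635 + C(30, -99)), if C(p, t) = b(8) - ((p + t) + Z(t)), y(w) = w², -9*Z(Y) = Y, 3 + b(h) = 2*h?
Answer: 35127/35564 ≈ 0.98771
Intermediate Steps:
b(h) = -3 + 2*h
Z(Y) = -Y/9
C(p, t) = 13 - p - 8*t/9 (C(p, t) = (-3 + 2*8) - ((p + t) - t/9) = (-3 + 16) - (p + 8*t/9) = 13 + (-p - 8*t/9) = 13 - p - 8*t/9)
((y(-2)*18 - 9) - 35190)/(-35635 + C(30, -99)) = (((-2)²*18 - 9) - 35190)/(-35635 + (13 - 1*30 - 8/9*(-99))) = ((4*18 - 9) - 35190)/(-35635 + (13 - 30 + 88)) = ((72 - 9) - 35190)/(-35635 + 71) = (63 - 35190)/(-35564) = -35127*(-1/35564) = 35127/35564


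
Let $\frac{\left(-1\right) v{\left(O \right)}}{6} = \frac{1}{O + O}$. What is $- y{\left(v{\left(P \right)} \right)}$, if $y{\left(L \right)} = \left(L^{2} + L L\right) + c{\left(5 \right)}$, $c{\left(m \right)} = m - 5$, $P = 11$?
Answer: $- \frac{18}{121} \approx -0.14876$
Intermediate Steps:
$c{\left(m \right)} = -5 + m$ ($c{\left(m \right)} = m - 5 = -5 + m$)
$v{\left(O \right)} = - \frac{3}{O}$ ($v{\left(O \right)} = - \frac{6}{O + O} = - \frac{6}{2 O} = - 6 \frac{1}{2 O} = - \frac{3}{O}$)
$y{\left(L \right)} = 2 L^{2}$ ($y{\left(L \right)} = \left(L^{2} + L L\right) + \left(-5 + 5\right) = \left(L^{2} + L^{2}\right) + 0 = 2 L^{2} + 0 = 2 L^{2}$)
$- y{\left(v{\left(P \right)} \right)} = - 2 \left(- \frac{3}{11}\right)^{2} = - \frac{2 \cdot 9}{121} = \left(-1\right) \frac{18}{121} = - \frac{18}{121}$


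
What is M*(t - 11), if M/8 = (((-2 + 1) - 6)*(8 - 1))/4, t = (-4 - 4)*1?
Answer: 1862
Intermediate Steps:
t = -8 (t = -8*1 = -8)
M = -98 (M = 8*((((-2 + 1) - 6)*(8 - 1))/4) = 8*(((-1 - 6)*7)*(1/4)) = 8*(-7*7*(1/4)) = 8*(-49*1/4) = 8*(-49/4) = -98)
M*(t - 11) = -98*(-8 - 11) = -98*(-19) = 1862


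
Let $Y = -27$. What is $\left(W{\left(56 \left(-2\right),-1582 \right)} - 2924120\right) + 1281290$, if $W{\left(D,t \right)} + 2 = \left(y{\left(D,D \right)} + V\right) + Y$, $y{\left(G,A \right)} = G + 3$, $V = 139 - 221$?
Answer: $-1643050$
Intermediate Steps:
$V = -82$ ($V = 139 - 221 = -82$)
$y{\left(G,A \right)} = 3 + G$
$W{\left(D,t \right)} = -108 + D$ ($W{\left(D,t \right)} = -2 + \left(\left(\left(3 + D\right) - 82\right) - 27\right) = -2 + \left(\left(-79 + D\right) - 27\right) = -2 + \left(-106 + D\right) = -108 + D$)
$\left(W{\left(56 \left(-2\right),-1582 \right)} - 2924120\right) + 1281290 = \left(\left(-108 + 56 \left(-2\right)\right) - 2924120\right) + 1281290 = \left(\left(-108 - 112\right) - 2924120\right) + 1281290 = \left(-220 - 2924120\right) + 1281290 = -2924340 + 1281290 = -1643050$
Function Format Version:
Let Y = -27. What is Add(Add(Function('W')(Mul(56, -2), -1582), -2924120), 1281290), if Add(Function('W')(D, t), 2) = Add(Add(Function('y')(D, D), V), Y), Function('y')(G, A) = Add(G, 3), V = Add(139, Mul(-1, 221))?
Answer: -1643050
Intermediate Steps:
V = -82 (V = Add(139, -221) = -82)
Function('y')(G, A) = Add(3, G)
Function('W')(D, t) = Add(-108, D) (Function('W')(D, t) = Add(-2, Add(Add(Add(3, D), -82), -27)) = Add(-2, Add(Add(-79, D), -27)) = Add(-2, Add(-106, D)) = Add(-108, D))
Add(Add(Function('W')(Mul(56, -2), -1582), -2924120), 1281290) = Add(Add(Add(-108, Mul(56, -2)), -2924120), 1281290) = Add(Add(Add(-108, -112), -2924120), 1281290) = Add(Add(-220, -2924120), 1281290) = Add(-2924340, 1281290) = -1643050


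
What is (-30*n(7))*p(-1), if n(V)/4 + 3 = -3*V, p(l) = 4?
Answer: 11520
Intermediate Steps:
n(V) = -12 - 12*V (n(V) = -12 + 4*(-3*V) = -12 - 12*V)
(-30*n(7))*p(-1) = -30*(-12 - 12*7)*4 = -30*(-12 - 84)*4 = -30*(-96)*4 = 2880*4 = 11520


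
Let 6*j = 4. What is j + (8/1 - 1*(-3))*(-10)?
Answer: -328/3 ≈ -109.33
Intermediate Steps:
j = 2/3 (j = (1/6)*4 = 2/3 ≈ 0.66667)
j + (8/1 - 1*(-3))*(-10) = 2/3 + (8/1 - 1*(-3))*(-10) = 2/3 + (8*1 + 3)*(-10) = 2/3 + (8 + 3)*(-10) = 2/3 + 11*(-10) = 2/3 - 110 = -328/3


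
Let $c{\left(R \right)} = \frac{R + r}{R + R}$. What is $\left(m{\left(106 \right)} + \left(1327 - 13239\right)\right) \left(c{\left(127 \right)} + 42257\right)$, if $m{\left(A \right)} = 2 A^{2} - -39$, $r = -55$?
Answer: $\frac{56881388325}{127} \approx 4.4788 \cdot 10^{8}$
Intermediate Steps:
$c{\left(R \right)} = \frac{-55 + R}{2 R}$ ($c{\left(R \right)} = \frac{R - 55}{R + R} = \frac{-55 + R}{2 R}$)
$m{\left(A \right)} = 39 + 2 A^{2}$ ($m{\left(A \right)} = 2 A^{2} + 39 = 39 + 2 A^{2}$)
$\left(m{\left(106 \right)} + \left(1327 - 13239\right)\right) \left(c{\left(127 \right)} + 42257\right) = \left(\left(39 + 2 \cdot 106^{2}\right) + \left(1327 - 13239\right)\right) \left(\frac{-55 + 127}{2 \cdot 127} + 42257\right) = \left(\left(39 + 2 \cdot 11236\right) - 11912\right) \left(\frac{1}{2} \cdot \frac{1}{127} \cdot 72 + 42257\right) = \left(\left(39 + 22472\right) - 11912\right) \left(\frac{36}{127} + 42257\right) = \left(22511 - 11912\right) \frac{5366675}{127} = 10599 \cdot \frac{5366675}{127} = \frac{56881388325}{127}$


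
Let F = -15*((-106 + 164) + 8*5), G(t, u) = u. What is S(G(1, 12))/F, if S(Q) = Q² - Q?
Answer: -22/245 ≈ -0.089796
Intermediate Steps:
F = -1470 (F = -15*(58 + 40) = -15*98 = -1470)
S(G(1, 12))/F = (12*(-1 + 12))/(-1470) = (12*11)*(-1/1470) = 132*(-1/1470) = -22/245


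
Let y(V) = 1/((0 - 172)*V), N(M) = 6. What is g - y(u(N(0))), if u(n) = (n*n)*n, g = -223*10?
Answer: -82848959/37152 ≈ -2230.0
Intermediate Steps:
g = -2230
u(n) = n**3 (u(n) = n**2*n = n**3)
y(V) = -1/(172*V) (y(V) = 1/((-172)*V) = -1/(172*V))
g - y(u(N(0))) = -2230 - (-1)/(172*(6**3)) = -2230 - (-1)/(172*216) = -2230 - 1*(-1/37152) = -2230 + 1/37152 = -82848959/37152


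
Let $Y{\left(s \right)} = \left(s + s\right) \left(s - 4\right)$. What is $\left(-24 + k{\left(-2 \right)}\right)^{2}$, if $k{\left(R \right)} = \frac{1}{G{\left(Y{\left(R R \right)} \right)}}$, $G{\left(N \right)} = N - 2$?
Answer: $\frac{2401}{4} \approx 600.25$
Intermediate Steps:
$Y{\left(s \right)} = 2 s \left(-4 + s\right)$
$G{\left(N \right)} = -2 + N$ ($G{\left(N \right)} = N - 2 = -2 + N$)
$k{\left(R \right)} = \frac{1}{-2 + 2 R^{2} \left(-4 + R^{2}\right)}$ ($k{\left(R \right)} = \frac{1}{-2 + 2 R R \left(-4 + R R\right)} = \frac{1}{-2 + 2 R^{2} \left(-4 + R^{2}\right)}$)
$\left(-24 + k{\left(-2 \right)}\right)^{2} = \left(-24 + \frac{1}{2 \left(-1 + \left(-2\right)^{2} \left(-4 + \left(-2\right)^{2}\right)\right)}\right)^{2} = \left(-24 + \frac{1}{2 \left(-1 + 4 \left(-4 + 4\right)\right)}\right)^{2} = \left(-24 + \frac{1}{2 \left(-1 + 4 \cdot 0\right)}\right)^{2} = \left(-24 + \frac{1}{2 \left(-1 + 0\right)}\right)^{2} = \left(-24 + \frac{1}{2 \left(-1\right)}\right)^{2} = \left(-24 + \frac{1}{2} \left(-1\right)\right)^{2} = \left(-24 - \frac{1}{2}\right)^{2} = \left(- \frac{49}{2}\right)^{2} = \frac{2401}{4}$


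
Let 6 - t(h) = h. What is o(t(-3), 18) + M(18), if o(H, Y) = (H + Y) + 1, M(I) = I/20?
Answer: 289/10 ≈ 28.900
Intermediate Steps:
M(I) = I/20 (M(I) = I*(1/20) = I/20)
t(h) = 6 - h
o(H, Y) = 1 + H + Y
o(t(-3), 18) + M(18) = (1 + (6 - 1*(-3)) + 18) + (1/20)*18 = (1 + (6 + 3) + 18) + 9/10 = (1 + 9 + 18) + 9/10 = 28 + 9/10 = 289/10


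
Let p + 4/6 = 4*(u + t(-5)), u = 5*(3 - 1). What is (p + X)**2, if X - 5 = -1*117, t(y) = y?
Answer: 77284/9 ≈ 8587.1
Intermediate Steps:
u = 10 (u = 5*2 = 10)
X = -112 (X = 5 - 1*117 = 5 - 117 = -112)
p = 58/3 (p = -2/3 + 4*(10 - 5) = -2/3 + 4*5 = -2/3 + 20 = 58/3 ≈ 19.333)
(p + X)**2 = (58/3 - 112)**2 = (-278/3)**2 = 77284/9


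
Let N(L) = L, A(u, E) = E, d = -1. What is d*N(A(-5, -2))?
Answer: 2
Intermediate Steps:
d*N(A(-5, -2)) = -1*(-2) = 2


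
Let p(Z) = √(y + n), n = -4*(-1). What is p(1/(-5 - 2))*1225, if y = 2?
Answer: 1225*√6 ≈ 3000.6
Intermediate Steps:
n = 4
p(Z) = √6 (p(Z) = √(2 + 4) = √6)
p(1/(-5 - 2))*1225 = √6*1225 = 1225*√6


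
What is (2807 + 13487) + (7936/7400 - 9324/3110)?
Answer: 4686822492/287675 ≈ 16292.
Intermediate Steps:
(2807 + 13487) + (7936/7400 - 9324/3110) = 16294 + (7936*(1/7400) - 9324*1/3110) = 16294 + (992/925 - 4662/1555) = 16294 - 553958/287675 = 4686822492/287675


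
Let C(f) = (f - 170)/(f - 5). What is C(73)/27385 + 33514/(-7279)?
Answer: -62409806583/13554808220 ≈ -4.6043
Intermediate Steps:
C(f) = (-170 + f)/(-5 + f)
C(73)/27385 + 33514/(-7279) = ((-170 + 73)/(-5 + 73))/27385 + 33514/(-7279) = (-97/68)*(1/27385) + 33514*(-1/7279) = ((1/68)*(-97))*(1/27385) - 33514/7279 = -97/68*1/27385 - 33514/7279 = -97/1862180 - 33514/7279 = -62409806583/13554808220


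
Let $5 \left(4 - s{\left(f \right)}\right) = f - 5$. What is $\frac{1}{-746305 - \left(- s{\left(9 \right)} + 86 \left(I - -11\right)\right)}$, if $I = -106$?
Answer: $- \frac{5}{3690659} \approx -1.3548 \cdot 10^{-6}$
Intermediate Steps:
$s{\left(f \right)} = 5 - \frac{f}{5}$ ($s{\left(f \right)} = 4 - \frac{f - 5}{5} = 4 - \frac{-5 + f}{5} = 4 - \left(-1 + \frac{f}{5}\right) = 5 - \frac{f}{5}$)
$\frac{1}{-746305 - \left(- s{\left(9 \right)} + 86 \left(I - -11\right)\right)} = \frac{1}{-746305 + \left(- 86 \left(-106 - -11\right) + \left(5 - \frac{9}{5}\right)\right)} = \frac{1}{-746305 + \left(- 86 \left(-106 + 11\right) + \left(5 - \frac{9}{5}\right)\right)} = \frac{1}{-746305 + \left(\left(-86\right) \left(-95\right) + \frac{16}{5}\right)} = \frac{1}{-746305 + \left(8170 + \frac{16}{5}\right)} = \frac{1}{-746305 + \frac{40866}{5}} = \frac{1}{- \frac{3690659}{5}} = - \frac{5}{3690659}$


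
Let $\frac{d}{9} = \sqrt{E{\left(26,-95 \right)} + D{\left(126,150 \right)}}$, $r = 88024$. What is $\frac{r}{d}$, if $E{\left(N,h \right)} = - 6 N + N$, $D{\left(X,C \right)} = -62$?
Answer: $- \frac{11003 i \sqrt{3}}{27} \approx - 705.84 i$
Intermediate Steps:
$E{\left(N,h \right)} = - 5 N$
$d = 72 i \sqrt{3}$ ($d = 9 \sqrt{\left(-5\right) 26 - 62} = 9 \sqrt{-130 - 62} = 9 \sqrt{-192} = 9 \cdot 8 i \sqrt{3} = 72 i \sqrt{3} \approx 124.71 i$)
$\frac{r}{d} = \frac{88024}{72 i \sqrt{3}} = 88024 \left(- \frac{i \sqrt{3}}{216}\right) = - \frac{11003 i \sqrt{3}}{27}$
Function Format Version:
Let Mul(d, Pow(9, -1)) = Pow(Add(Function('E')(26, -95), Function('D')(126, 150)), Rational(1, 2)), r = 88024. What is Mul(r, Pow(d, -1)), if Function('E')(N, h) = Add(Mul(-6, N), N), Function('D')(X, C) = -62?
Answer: Mul(Rational(-11003, 27), I, Pow(3, Rational(1, 2))) ≈ Mul(-705.84, I)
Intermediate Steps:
Function('E')(N, h) = Mul(-5, N)
d = Mul(72, I, Pow(3, Rational(1, 2))) (d = Mul(9, Pow(Add(Mul(-5, 26), -62), Rational(1, 2))) = Mul(9, Pow(Add(-130, -62), Rational(1, 2))) = Mul(9, Pow(-192, Rational(1, 2))) = Mul(9, Mul(8, I, Pow(3, Rational(1, 2)))) = Mul(72, I, Pow(3, Rational(1, 2))) ≈ Mul(124.71, I))
Mul(r, Pow(d, -1)) = Mul(88024, Pow(Mul(72, I, Pow(3, Rational(1, 2))), -1)) = Mul(88024, Mul(Rational(-1, 216), I, Pow(3, Rational(1, 2)))) = Mul(Rational(-11003, 27), I, Pow(3, Rational(1, 2)))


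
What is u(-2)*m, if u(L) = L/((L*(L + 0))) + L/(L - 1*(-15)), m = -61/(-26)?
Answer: -1037/676 ≈ -1.5340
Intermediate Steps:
m = 61/26 (m = -61*(-1/26) = 61/26 ≈ 2.3462)
u(L) = 1/L + L/(15 + L) (u(L) = L/((L*L)) + L/(L + 15) = L/(L²) + L/(15 + L) = L/L² + L/(15 + L) = 1/L + L/(15 + L))
u(-2)*m = ((15 - 2 + (-2)²)/((-2)*(15 - 2)))*(61/26) = -½*(15 - 2 + 4)/13*(61/26) = -½*1/13*17*(61/26) = -17/26*61/26 = -1037/676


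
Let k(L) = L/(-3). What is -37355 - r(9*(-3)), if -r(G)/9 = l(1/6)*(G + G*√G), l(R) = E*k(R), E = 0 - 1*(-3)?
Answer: -74629/2 + 243*I*√3/2 ≈ -37315.0 + 210.44*I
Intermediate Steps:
E = 3 (E = 0 + 3 = 3)
k(L) = -L/3 (k(L) = L*(-⅓) = -L/3)
l(R) = -R (l(R) = 3*(-R/3) = -R)
r(G) = 3*G/2 + 3*G^(3/2)/2 (r(G) = -9*(-1/6)*(G + G*√G) = -9*(-1*⅙)*(G + G^(3/2)) = -(-3)*(G + G^(3/2))/2 = -9*(-G/6 - G^(3/2)/6) = 3*G/2 + 3*G^(3/2)/2)
-37355 - r(9*(-3)) = -37355 - (3*(9*(-3))/2 + 3*(9*(-3))^(3/2)/2) = -37355 - ((3/2)*(-27) + 3*(-27)^(3/2)/2) = -37355 - (-81/2 + 3*(-81*I*√3)/2) = -37355 - (-81/2 - 243*I*√3/2) = -37355 + (81/2 + 243*I*√3/2) = -74629/2 + 243*I*√3/2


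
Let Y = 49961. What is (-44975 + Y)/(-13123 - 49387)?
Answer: -2493/31255 ≈ -0.079763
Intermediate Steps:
(-44975 + Y)/(-13123 - 49387) = (-44975 + 49961)/(-13123 - 49387) = 4986/(-62510) = 4986*(-1/62510) = -2493/31255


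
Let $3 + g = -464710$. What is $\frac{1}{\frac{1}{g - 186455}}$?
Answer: $-651168$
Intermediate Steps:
$g = -464713$ ($g = -3 - 464710 = -464713$)
$\frac{1}{\frac{1}{g - 186455}} = \frac{1}{\frac{1}{-464713 - 186455}} = \frac{1}{\frac{1}{-651168}} = \frac{1}{- \frac{1}{651168}} = -651168$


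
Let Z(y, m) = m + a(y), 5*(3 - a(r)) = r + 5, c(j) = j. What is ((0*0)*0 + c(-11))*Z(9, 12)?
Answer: -671/5 ≈ -134.20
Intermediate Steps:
a(r) = 2 - r/5 (a(r) = 3 - (r + 5)/5 = 3 - (5 + r)/5 = 3 + (-1 - r/5) = 2 - r/5)
Z(y, m) = 2 + m - y/5 (Z(y, m) = m + (2 - y/5) = 2 + m - y/5)
((0*0)*0 + c(-11))*Z(9, 12) = ((0*0)*0 - 11)*(2 + 12 - ⅕*9) = (0*0 - 11)*(2 + 12 - 9/5) = (0 - 11)*(61/5) = -11*61/5 = -671/5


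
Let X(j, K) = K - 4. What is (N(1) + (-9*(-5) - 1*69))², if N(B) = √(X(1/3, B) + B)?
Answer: (24 - I*√2)² ≈ 574.0 - 67.882*I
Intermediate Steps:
X(j, K) = -4 + K
N(B) = √(-4 + 2*B) (N(B) = √((-4 + B) + B) = √(-4 + 2*B))
(N(1) + (-9*(-5) - 1*69))² = (√(-4 + 2*1) + (-9*(-5) - 1*69))² = (√(-4 + 2) + (45 - 69))² = (√(-2) - 24)² = (I*√2 - 24)² = (-24 + I*√2)²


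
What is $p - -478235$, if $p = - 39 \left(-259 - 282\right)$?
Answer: $499334$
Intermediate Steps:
$p = 21099$ ($p = \left(-39\right) \left(-541\right) = 21099$)
$p - -478235 = 21099 - -478235 = 21099 + 478235 = 499334$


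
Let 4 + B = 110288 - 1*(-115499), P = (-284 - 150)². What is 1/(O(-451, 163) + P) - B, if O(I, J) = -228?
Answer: -42476104223/188128 ≈ -2.2578e+5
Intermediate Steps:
P = 188356 (P = (-434)² = 188356)
B = 225783 (B = -4 + (110288 - 1*(-115499)) = -4 + (110288 + 115499) = -4 + 225787 = 225783)
1/(O(-451, 163) + P) - B = 1/(-228 + 188356) - 1*225783 = 1/188128 - 225783 = -42476104223/188128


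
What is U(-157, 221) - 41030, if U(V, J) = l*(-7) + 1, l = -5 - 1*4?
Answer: -40966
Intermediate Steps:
l = -9 (l = -5 - 4 = -9)
U(V, J) = 64 (U(V, J) = -9*(-7) + 1 = 63 + 1 = 64)
U(-157, 221) - 41030 = 64 - 41030 = -40966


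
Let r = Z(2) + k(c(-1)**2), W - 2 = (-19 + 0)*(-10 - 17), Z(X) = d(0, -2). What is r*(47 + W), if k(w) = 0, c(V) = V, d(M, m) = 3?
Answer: 1686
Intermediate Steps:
Z(X) = 3
W = 515 (W = 2 + (-19 + 0)*(-10 - 17) = 2 - 19*(-27) = 2 + 513 = 515)
r = 3 (r = 3 + 0 = 3)
r*(47 + W) = 3*(47 + 515) = 3*562 = 1686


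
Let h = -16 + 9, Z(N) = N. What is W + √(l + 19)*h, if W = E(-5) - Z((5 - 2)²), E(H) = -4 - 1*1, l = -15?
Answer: -28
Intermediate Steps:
E(H) = -5 (E(H) = -4 - 1 = -5)
W = -14 (W = -5 - (5 - 2)² = -5 - 1*3² = -5 - 1*9 = -5 - 9 = -14)
h = -7
W + √(l + 19)*h = -14 + √(-15 + 19)*(-7) = -14 + √4*(-7) = -14 + 2*(-7) = -14 - 14 = -28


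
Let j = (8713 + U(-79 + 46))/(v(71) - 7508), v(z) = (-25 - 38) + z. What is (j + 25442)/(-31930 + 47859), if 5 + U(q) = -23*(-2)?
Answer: 31801041/19911250 ≈ 1.5971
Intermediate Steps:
U(q) = 41 (U(q) = -5 - 23*(-2) = -5 + 46 = 41)
v(z) = -63 + z
j = -1459/1250 (j = (8713 + 41)/((-63 + 71) - 7508) = 8754/(8 - 7508) = 8754/(-7500) = 8754*(-1/7500) = -1459/1250 ≈ -1.1672)
(j + 25442)/(-31930 + 47859) = (-1459/1250 + 25442)/(-31930 + 47859) = (31801041/1250)/15929 = (31801041/1250)*(1/15929) = 31801041/19911250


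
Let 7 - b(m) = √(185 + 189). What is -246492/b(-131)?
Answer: 1725444/325 + 246492*√374/325 ≈ 19977.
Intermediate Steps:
b(m) = 7 - √374 (b(m) = 7 - √(185 + 189) = 7 - √374)
-246492/b(-131) = -246492/(7 - √374)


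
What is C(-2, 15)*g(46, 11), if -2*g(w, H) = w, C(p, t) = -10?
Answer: 230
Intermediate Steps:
g(w, H) = -w/2
C(-2, 15)*g(46, 11) = -(-5)*46 = -10*(-23) = 230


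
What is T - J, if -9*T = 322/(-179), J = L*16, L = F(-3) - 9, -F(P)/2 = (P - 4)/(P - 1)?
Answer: 322522/1611 ≈ 200.20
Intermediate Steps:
F(P) = -2*(-4 + P)/(-1 + P) (F(P) = -2*(P - 4)/(P - 1) = -2*(-4 + P)/(-1 + P))
L = -25/2 (L = 2*(4 - 1*(-3))/(-1 - 3) - 9 = 2*(4 + 3)/(-4) - 9 = 2*(-1/4)*7 - 9 = -7/2 - 9 = -25/2 ≈ -12.500)
J = -200 (J = -25/2*16 = -200)
T = 322/1611 (T = -322/(9*(-179)) = -322*(-1)/(9*179) = -1/9*(-322/179) = 322/1611 ≈ 0.19988)
T - J = 322/1611 - 1*(-200) = 322/1611 + 200 = 322522/1611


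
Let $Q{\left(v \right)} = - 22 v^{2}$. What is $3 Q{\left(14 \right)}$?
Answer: $-12936$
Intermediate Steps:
$3 Q{\left(14 \right)} = 3 \left(- 22 \cdot 14^{2}\right) = 3 \left(\left(-22\right) 196\right) = 3 \left(-4312\right) = -12936$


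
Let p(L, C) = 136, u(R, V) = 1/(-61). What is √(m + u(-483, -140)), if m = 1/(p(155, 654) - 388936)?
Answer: I*√71161563/65880 ≈ 0.12805*I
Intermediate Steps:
u(R, V) = -1/61
m = -1/388800 (m = 1/(136 - 388936) = 1/(-388800) = -1/388800 ≈ -2.5720e-6)
√(m + u(-483, -140)) = √(-1/388800 - 1/61) = √(-388861/23716800) = I*√71161563/65880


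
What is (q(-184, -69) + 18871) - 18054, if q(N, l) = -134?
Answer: 683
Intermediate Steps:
(q(-184, -69) + 18871) - 18054 = (-134 + 18871) - 18054 = 18737 - 18054 = 683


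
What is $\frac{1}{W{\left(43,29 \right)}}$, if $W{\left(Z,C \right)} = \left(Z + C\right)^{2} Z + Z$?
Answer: $\frac{1}{222955} \approx 4.4852 \cdot 10^{-6}$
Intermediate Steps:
$W{\left(Z,C \right)} = Z + Z \left(C + Z\right)^{2}$ ($W{\left(Z,C \right)} = \left(C + Z\right)^{2} Z + Z = Z \left(C + Z\right)^{2} + Z = Z + Z \left(C + Z\right)^{2}$)
$\frac{1}{W{\left(43,29 \right)}} = \frac{1}{43 \left(1 + \left(29 + 43\right)^{2}\right)} = \frac{1}{43 \left(1 + 72^{2}\right)} = \frac{1}{43 \left(1 + 5184\right)} = \frac{1}{43 \cdot 5185} = \frac{1}{222955}$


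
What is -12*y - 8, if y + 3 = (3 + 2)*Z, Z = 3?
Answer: -152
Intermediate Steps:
y = 12 (y = -3 + (3 + 2)*3 = -3 + 5*3 = -3 + 15 = 12)
-12*y - 8 = -12*12 - 8 = -144 - 8 = -152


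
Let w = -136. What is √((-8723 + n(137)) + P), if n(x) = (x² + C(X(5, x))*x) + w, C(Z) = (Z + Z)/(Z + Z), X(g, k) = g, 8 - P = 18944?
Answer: I*√8889 ≈ 94.281*I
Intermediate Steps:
P = -18936 (P = 8 - 1*18944 = 8 - 18944 = -18936)
C(Z) = 1 (C(Z) = (2*Z)/((2*Z)) = (2*Z)*(1/(2*Z)) = 1)
n(x) = -136 + x + x² (n(x) = (x² + 1*x) - 136 = (x² + x) - 136 = (x + x²) - 136 = -136 + x + x²)
√((-8723 + n(137)) + P) = √((-8723 + (-136 + 137 + 137²)) - 18936) = √((-8723 + (-136 + 137 + 18769)) - 18936) = √((-8723 + 18770) - 18936) = √(10047 - 18936) = √(-8889) = I*√8889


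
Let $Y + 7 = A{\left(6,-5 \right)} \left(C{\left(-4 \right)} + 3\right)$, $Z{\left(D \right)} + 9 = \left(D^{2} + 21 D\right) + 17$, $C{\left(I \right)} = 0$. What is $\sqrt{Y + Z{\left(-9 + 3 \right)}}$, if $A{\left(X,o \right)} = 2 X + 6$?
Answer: $i \sqrt{35} \approx 5.9161 i$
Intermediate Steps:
$A{\left(X,o \right)} = 6 + 2 X$
$Z{\left(D \right)} = 8 + D^{2} + 21 D$ ($Z{\left(D \right)} = -9 + \left(\left(D^{2} + 21 D\right) + 17\right) = -9 + \left(17 + D^{2} + 21 D\right) = 8 + D^{2} + 21 D$)
$Y = 47$ ($Y = -7 + \left(6 + 2 \cdot 6\right) \left(0 + 3\right) = -7 + \left(6 + 12\right) 3 = -7 + 18 \cdot 3 = -7 + 54 = 47$)
$\sqrt{Y + Z{\left(-9 + 3 \right)}} = \sqrt{47 + \left(8 + \left(-9 + 3\right)^{2} + 21 \left(-9 + 3\right)\right)} = \sqrt{47 + \left(8 + \left(-6\right)^{2} + 21 \left(-6\right)\right)} = \sqrt{47 + \left(8 + 36 - 126\right)} = \sqrt{47 - 82} = \sqrt{-35} = i \sqrt{35}$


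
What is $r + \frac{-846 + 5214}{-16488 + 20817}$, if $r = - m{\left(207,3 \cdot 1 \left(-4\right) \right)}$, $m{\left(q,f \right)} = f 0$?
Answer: $\frac{112}{111} \approx 1.009$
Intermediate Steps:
$m{\left(q,f \right)} = 0$
$r = 0$ ($r = \left(-1\right) 0 = 0$)
$r + \frac{-846 + 5214}{-16488 + 20817} = 0 + \frac{-846 + 5214}{-16488 + 20817} = 0 + \frac{4368}{4329} = 0 + 4368 \cdot \frac{1}{4329} = 0 + \frac{112}{111} = \frac{112}{111}$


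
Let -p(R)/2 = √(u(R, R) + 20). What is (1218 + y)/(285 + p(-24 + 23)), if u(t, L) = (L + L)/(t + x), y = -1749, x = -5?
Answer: -454005/243431 - 1062*√183/243431 ≈ -1.9240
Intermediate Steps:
u(t, L) = 2*L/(-5 + t) (u(t, L) = (L + L)/(t - 5) = (2*L)/(-5 + t) = 2*L/(-5 + t))
p(R) = -2*√(20 + 2*R/(-5 + R)) (p(R) = -2*√(2*R/(-5 + R) + 20) = -2*√(20 + 2*R/(-5 + R)))
(1218 + y)/(285 + p(-24 + 23)) = (1218 - 1749)/(285 - 2*√2*√((-50 + 11*(-24 + 23))/(-5 + (-24 + 23)))) = -531/(285 - 2*√2*√((-50 + 11*(-1))/(-5 - 1))) = -531/(285 - 2*√2*√((-50 - 11)/(-6))) = -531/(285 - 2*√2*√(-⅙*(-61))) = -531/(285 - 2*√2*√(61/6)) = -531/(285 - 2*√2*√366/6) = -531/(285 - 2*√183/3)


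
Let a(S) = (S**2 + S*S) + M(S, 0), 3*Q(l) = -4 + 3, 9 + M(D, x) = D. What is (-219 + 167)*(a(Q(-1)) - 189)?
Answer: 92716/9 ≈ 10302.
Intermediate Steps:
M(D, x) = -9 + D
Q(l) = -1/3 (Q(l) = (-4 + 3)/3 = (1/3)*(-1) = -1/3)
a(S) = -9 + S + 2*S**2 (a(S) = (S**2 + S*S) + (-9 + S) = (S**2 + S**2) + (-9 + S) = 2*S**2 + (-9 + S) = -9 + S + 2*S**2)
(-219 + 167)*(a(Q(-1)) - 189) = (-219 + 167)*((-9 - 1/3 + 2*(-1/3)**2) - 189) = -52*((-9 - 1/3 + 2*(1/9)) - 189) = -52*((-9 - 1/3 + 2/9) - 189) = -52*(-82/9 - 189) = -52*(-1783/9) = 92716/9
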